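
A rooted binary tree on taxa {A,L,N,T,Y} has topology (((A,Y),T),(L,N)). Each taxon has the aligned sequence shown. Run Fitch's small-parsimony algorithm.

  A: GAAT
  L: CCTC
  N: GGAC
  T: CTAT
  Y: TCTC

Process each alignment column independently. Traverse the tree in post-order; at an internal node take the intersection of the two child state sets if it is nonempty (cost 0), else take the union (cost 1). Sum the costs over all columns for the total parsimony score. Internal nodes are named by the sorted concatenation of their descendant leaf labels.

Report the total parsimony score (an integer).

10

[col 0] AY: children A:{G}, Y:{T} ∪→ {G,T}; cost 1
[col 0] ATY: children AY:{G,T}, T:{C} ∪→ {C,G,T}; cost 1
[col 0] LN: children L:{C}, N:{G} ∪→ {C,G}; cost 1
[col 0] ALNTY: children ATY:{C,G,T}, LN:{C,G} ∩→ {C,G}; cost 0
[col 1] AY: children A:{A}, Y:{C} ∪→ {A,C}; cost 1
[col 1] ATY: children AY:{A,C}, T:{T} ∪→ {A,C,T}; cost 1
[col 1] LN: children L:{C}, N:{G} ∪→ {C,G}; cost 1
[col 1] ALNTY: children ATY:{A,C,T}, LN:{C,G} ∩→ {C}; cost 0
[col 2] AY: children A:{A}, Y:{T} ∪→ {A,T}; cost 1
[col 2] ATY: children AY:{A,T}, T:{A} ∩→ {A}; cost 0
[col 2] LN: children L:{T}, N:{A} ∪→ {A,T}; cost 1
[col 2] ALNTY: children ATY:{A}, LN:{A,T} ∩→ {A}; cost 0
[col 3] AY: children A:{T}, Y:{C} ∪→ {C,T}; cost 1
[col 3] ATY: children AY:{C,T}, T:{T} ∩→ {T}; cost 0
[col 3] LN: children L:{C}, N:{C} ∩→ {C}; cost 0
[col 3] ALNTY: children ATY:{T}, LN:{C} ∪→ {C,T}; cost 1
per-site changes: [3, 3, 2, 2]; total = 10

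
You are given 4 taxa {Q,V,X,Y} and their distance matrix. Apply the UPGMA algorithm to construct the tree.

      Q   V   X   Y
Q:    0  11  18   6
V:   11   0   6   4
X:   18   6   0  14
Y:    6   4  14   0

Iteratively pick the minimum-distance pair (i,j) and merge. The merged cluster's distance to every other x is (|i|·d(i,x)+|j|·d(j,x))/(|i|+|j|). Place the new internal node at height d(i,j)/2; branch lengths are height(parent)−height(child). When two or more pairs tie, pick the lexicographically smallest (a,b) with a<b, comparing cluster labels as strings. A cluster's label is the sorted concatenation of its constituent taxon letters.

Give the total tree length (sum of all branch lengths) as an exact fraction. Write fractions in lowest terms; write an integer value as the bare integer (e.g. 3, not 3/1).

227/12

1. join V+Y (d=4) ⇒ VY; edges |V|=2, |Y|=2
  updated: d(Q,VY)=17/2, d(VY,X)=10
2. join Q+VY (d=17/2) ⇒ QVY; edges |Q|=17/4, |VY|=9/4
  updated: d(QVY,X)=38/3
3. join QVY+X (d=38/3) ⇒ QVXY; edges |QVY|=25/12, |X|=19/3
final tree: ((Q:17/4,(V:2,Y:2):9/4):25/12,X:19/3)
total length: 227/12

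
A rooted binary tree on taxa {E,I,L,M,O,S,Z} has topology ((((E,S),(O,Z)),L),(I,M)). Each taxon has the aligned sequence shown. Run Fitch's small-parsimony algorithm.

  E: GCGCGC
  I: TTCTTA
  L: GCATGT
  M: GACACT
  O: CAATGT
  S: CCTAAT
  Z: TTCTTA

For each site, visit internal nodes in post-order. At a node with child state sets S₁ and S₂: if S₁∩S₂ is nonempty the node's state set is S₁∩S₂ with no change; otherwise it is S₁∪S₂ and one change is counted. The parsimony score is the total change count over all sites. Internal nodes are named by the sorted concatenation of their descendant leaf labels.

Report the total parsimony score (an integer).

site 0, node ES: E={G} ∪ S={C} → {C,G} (+1)
site 0, node OZ: O={C} ∪ Z={T} → {C,T} (+1)
site 0, node EOSZ: ES={C,G} ∩ OZ={C,T} → {C} (+0)
site 0, node ELOSZ: EOSZ={C} ∪ L={G} → {C,G} (+1)
site 0, node IM: I={T} ∪ M={G} → {G,T} (+1)
site 0, node EILMOSZ: ELOSZ={C,G} ∩ IM={G,T} → {G} (+0)
site 1, node ES: E={C} ∩ S={C} → {C} (+0)
site 1, node OZ: O={A} ∪ Z={T} → {A,T} (+1)
site 1, node EOSZ: ES={C} ∪ OZ={A,T} → {A,C,T} (+1)
site 1, node ELOSZ: EOSZ={A,C,T} ∩ L={C} → {C} (+0)
site 1, node IM: I={T} ∪ M={A} → {A,T} (+1)
site 1, node EILMOSZ: ELOSZ={C} ∪ IM={A,T} → {A,C,T} (+1)
site 2, node ES: E={G} ∪ S={T} → {G,T} (+1)
site 2, node OZ: O={A} ∪ Z={C} → {A,C} (+1)
site 2, node EOSZ: ES={G,T} ∪ OZ={A,C} → {A,C,G,T} (+1)
site 2, node ELOSZ: EOSZ={A,C,G,T} ∩ L={A} → {A} (+0)
site 2, node IM: I={C} ∩ M={C} → {C} (+0)
site 2, node EILMOSZ: ELOSZ={A} ∪ IM={C} → {A,C} (+1)
site 3, node ES: E={C} ∪ S={A} → {A,C} (+1)
site 3, node OZ: O={T} ∩ Z={T} → {T} (+0)
site 3, node EOSZ: ES={A,C} ∪ OZ={T} → {A,C,T} (+1)
site 3, node ELOSZ: EOSZ={A,C,T} ∩ L={T} → {T} (+0)
site 3, node IM: I={T} ∪ M={A} → {A,T} (+1)
site 3, node EILMOSZ: ELOSZ={T} ∩ IM={A,T} → {T} (+0)
site 4, node ES: E={G} ∪ S={A} → {A,G} (+1)
site 4, node OZ: O={G} ∪ Z={T} → {G,T} (+1)
site 4, node EOSZ: ES={A,G} ∩ OZ={G,T} → {G} (+0)
site 4, node ELOSZ: EOSZ={G} ∩ L={G} → {G} (+0)
site 4, node IM: I={T} ∪ M={C} → {C,T} (+1)
site 4, node EILMOSZ: ELOSZ={G} ∪ IM={C,T} → {C,G,T} (+1)
site 5, node ES: E={C} ∪ S={T} → {C,T} (+1)
site 5, node OZ: O={T} ∪ Z={A} → {A,T} (+1)
site 5, node EOSZ: ES={C,T} ∩ OZ={A,T} → {T} (+0)
site 5, node ELOSZ: EOSZ={T} ∩ L={T} → {T} (+0)
site 5, node IM: I={A} ∪ M={T} → {A,T} (+1)
site 5, node EILMOSZ: ELOSZ={T} ∩ IM={A,T} → {T} (+0)
per-site changes: [4, 4, 4, 3, 4, 3]; total = 22

22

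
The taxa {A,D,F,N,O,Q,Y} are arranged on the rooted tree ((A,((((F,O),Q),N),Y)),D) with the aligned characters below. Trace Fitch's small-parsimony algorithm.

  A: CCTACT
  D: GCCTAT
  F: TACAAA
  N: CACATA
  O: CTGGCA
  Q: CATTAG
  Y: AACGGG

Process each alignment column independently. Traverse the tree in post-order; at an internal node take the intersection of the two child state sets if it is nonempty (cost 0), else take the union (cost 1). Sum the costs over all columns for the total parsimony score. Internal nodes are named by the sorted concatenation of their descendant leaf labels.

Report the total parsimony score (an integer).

19

[col 0] FO: children F:{T}, O:{C} ∪→ {C,T}; cost 1
[col 0] FOQ: children FO:{C,T}, Q:{C} ∩→ {C}; cost 0
[col 0] FNOQ: children FOQ:{C}, N:{C} ∩→ {C}; cost 0
[col 0] FNOQY: children FNOQ:{C}, Y:{A} ∪→ {A,C}; cost 1
[col 0] AFNOQY: children A:{C}, FNOQY:{A,C} ∩→ {C}; cost 0
[col 0] ADFNOQY: children AFNOQY:{C}, D:{G} ∪→ {C,G}; cost 1
[col 1] FO: children F:{A}, O:{T} ∪→ {A,T}; cost 1
[col 1] FOQ: children FO:{A,T}, Q:{A} ∩→ {A}; cost 0
[col 1] FNOQ: children FOQ:{A}, N:{A} ∩→ {A}; cost 0
[col 1] FNOQY: children FNOQ:{A}, Y:{A} ∩→ {A}; cost 0
[col 1] AFNOQY: children A:{C}, FNOQY:{A} ∪→ {A,C}; cost 1
[col 1] ADFNOQY: children AFNOQY:{A,C}, D:{C} ∩→ {C}; cost 0
[col 2] FO: children F:{C}, O:{G} ∪→ {C,G}; cost 1
[col 2] FOQ: children FO:{C,G}, Q:{T} ∪→ {C,G,T}; cost 1
[col 2] FNOQ: children FOQ:{C,G,T}, N:{C} ∩→ {C}; cost 0
[col 2] FNOQY: children FNOQ:{C}, Y:{C} ∩→ {C}; cost 0
[col 2] AFNOQY: children A:{T}, FNOQY:{C} ∪→ {C,T}; cost 1
[col 2] ADFNOQY: children AFNOQY:{C,T}, D:{C} ∩→ {C}; cost 0
[col 3] FO: children F:{A}, O:{G} ∪→ {A,G}; cost 1
[col 3] FOQ: children FO:{A,G}, Q:{T} ∪→ {A,G,T}; cost 1
[col 3] FNOQ: children FOQ:{A,G,T}, N:{A} ∩→ {A}; cost 0
[col 3] FNOQY: children FNOQ:{A}, Y:{G} ∪→ {A,G}; cost 1
[col 3] AFNOQY: children A:{A}, FNOQY:{A,G} ∩→ {A}; cost 0
[col 3] ADFNOQY: children AFNOQY:{A}, D:{T} ∪→ {A,T}; cost 1
[col 4] FO: children F:{A}, O:{C} ∪→ {A,C}; cost 1
[col 4] FOQ: children FO:{A,C}, Q:{A} ∩→ {A}; cost 0
[col 4] FNOQ: children FOQ:{A}, N:{T} ∪→ {A,T}; cost 1
[col 4] FNOQY: children FNOQ:{A,T}, Y:{G} ∪→ {A,G,T}; cost 1
[col 4] AFNOQY: children A:{C}, FNOQY:{A,G,T} ∪→ {A,C,G,T}; cost 1
[col 4] ADFNOQY: children AFNOQY:{A,C,G,T}, D:{A} ∩→ {A}; cost 0
[col 5] FO: children F:{A}, O:{A} ∩→ {A}; cost 0
[col 5] FOQ: children FO:{A}, Q:{G} ∪→ {A,G}; cost 1
[col 5] FNOQ: children FOQ:{A,G}, N:{A} ∩→ {A}; cost 0
[col 5] FNOQY: children FNOQ:{A}, Y:{G} ∪→ {A,G}; cost 1
[col 5] AFNOQY: children A:{T}, FNOQY:{A,G} ∪→ {A,G,T}; cost 1
[col 5] ADFNOQY: children AFNOQY:{A,G,T}, D:{T} ∩→ {T}; cost 0
per-site changes: [3, 2, 3, 4, 4, 3]; total = 19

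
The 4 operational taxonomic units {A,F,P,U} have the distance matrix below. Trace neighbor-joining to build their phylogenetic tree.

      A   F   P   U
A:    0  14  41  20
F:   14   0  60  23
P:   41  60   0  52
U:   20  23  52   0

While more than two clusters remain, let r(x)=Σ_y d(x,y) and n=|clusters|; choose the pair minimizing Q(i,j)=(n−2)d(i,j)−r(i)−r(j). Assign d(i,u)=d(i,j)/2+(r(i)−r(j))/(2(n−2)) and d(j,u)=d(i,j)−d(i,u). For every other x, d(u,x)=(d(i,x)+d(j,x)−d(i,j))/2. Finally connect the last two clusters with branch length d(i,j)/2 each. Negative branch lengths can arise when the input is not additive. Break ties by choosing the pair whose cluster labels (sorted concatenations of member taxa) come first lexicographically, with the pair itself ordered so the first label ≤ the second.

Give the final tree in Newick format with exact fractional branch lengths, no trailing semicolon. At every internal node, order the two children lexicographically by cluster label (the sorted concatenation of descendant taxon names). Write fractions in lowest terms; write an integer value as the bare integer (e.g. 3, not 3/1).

(((A:1,P:40):9/2,F:12):11/2,U:11/2)

iteration 1: select A,P (d=41, Q=-146); attach at lengths (1, 40); label the merged cluster AP
  updated: d(AP,F)=33/2, d(AP,U)=31/2
iteration 2: select AP,F (d=33/2, Q=-55); attach at lengths (9/2, 12); label the merged cluster AFP
  updated: d(AFP,U)=11
iteration 3: select AFP,U (d=11); attach at lengths (11/2, 11/2); label the merged cluster AFPU
final tree: (((A:1,P:40):9/2,F:12):11/2,U:11/2)
total length: 137/2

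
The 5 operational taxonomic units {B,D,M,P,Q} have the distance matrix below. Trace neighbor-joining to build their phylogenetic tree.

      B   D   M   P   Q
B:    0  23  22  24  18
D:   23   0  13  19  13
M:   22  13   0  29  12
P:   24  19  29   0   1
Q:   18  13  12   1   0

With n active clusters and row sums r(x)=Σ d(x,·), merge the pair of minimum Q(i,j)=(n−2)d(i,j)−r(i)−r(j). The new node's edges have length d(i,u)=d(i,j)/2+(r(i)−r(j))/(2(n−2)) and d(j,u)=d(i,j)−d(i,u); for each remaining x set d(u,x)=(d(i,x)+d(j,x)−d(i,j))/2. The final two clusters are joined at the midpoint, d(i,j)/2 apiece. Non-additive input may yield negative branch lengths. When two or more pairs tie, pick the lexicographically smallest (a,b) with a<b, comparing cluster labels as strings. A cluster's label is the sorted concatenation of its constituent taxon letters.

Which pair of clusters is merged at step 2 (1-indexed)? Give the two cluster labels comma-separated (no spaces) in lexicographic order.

B,PQ

step 1: merge (P,Q) at d=1, Q=-114; branch lengths P→16/3, Q→-13/3; new cluster PQ
  updated: d(B,PQ)=41/2, d(D,PQ)=31/2, d(M,PQ)=20
step 2: merge (B,PQ) at d=41/2, Q=-161/2; branch lengths B→101/8, PQ→63/8; new cluster BPQ
  updated: d(BPQ,D)=9, d(BPQ,M)=43/4
step 3: merge (BPQ,D) at d=9, Q=-131/4; branch lengths BPQ→27/8, D→45/8; new cluster BDPQ
  updated: d(BDPQ,M)=59/8
step 4: merge (BDPQ,M) at d=59/8; branch lengths BDPQ→59/16, M→59/16; new cluster BDMPQ
final tree: (((B:101/8,(P:16/3,Q:-13/3):63/8):27/8,D:45/8):59/16,M:59/16)
total length: 303/8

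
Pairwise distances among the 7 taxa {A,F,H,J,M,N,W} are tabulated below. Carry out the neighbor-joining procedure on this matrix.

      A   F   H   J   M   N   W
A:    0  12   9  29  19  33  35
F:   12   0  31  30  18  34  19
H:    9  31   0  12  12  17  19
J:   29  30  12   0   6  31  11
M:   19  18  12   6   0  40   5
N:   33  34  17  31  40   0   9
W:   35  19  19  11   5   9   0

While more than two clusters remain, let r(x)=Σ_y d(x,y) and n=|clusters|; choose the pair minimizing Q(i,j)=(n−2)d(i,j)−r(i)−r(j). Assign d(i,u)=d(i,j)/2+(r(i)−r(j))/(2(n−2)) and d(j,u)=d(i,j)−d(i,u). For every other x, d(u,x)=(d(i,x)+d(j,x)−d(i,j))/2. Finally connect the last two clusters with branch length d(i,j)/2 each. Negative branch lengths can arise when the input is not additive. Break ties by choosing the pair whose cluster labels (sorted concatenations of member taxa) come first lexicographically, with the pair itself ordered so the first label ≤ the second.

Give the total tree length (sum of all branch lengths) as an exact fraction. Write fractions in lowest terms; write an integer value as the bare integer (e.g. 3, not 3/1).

887/16

step 1: merge (A,F) at d=12, Q=-221; branch lengths A→53/10, F→67/10; new cluster AF
  updated: d(AF,H)=14, d(AF,J)=47/2, d(AF,M)=25/2, d(AF,N)=55/2, d(AF,W)=21
step 2: merge (N,W) at d=9, Q=-307/2; branch lengths N→191/16, W→-47/16; new cluster NW
  updated: d(AF,NW)=79/4, d(H,NW)=27/2, d(J,NW)=33/2, d(M,NW)=18
step 3: merge (J,M) at d=6, Q=-177/2; branch lengths J→55/12, M→17/12; new cluster JM
  updated: d(AF,JM)=15, d(H,JM)=9, d(JM,NW)=57/4
step 4: merge (AF,H) at d=14, Q=-229/4; branch lengths AF→161/16, H→63/16; new cluster AFH
  updated: d(AFH,JM)=5, d(AFH,NW)=77/8
step 5: merge (AFH,JM) at d=5, Q=-231/8; branch lengths AFH→3/16, JM→77/16; new cluster AFHJM
  updated: d(AFHJM,NW)=151/16
step 6: merge (AFHJM,NW) at d=151/16; branch lengths AFHJM→151/32, NW→151/32; new cluster AFHJMNW
final tree: ((((A:53/10,F:67/10):161/16,H:63/16):3/16,(J:55/12,M:17/12):77/16):151/32,(N:191/16,W:-47/16):151/32)
total length: 887/16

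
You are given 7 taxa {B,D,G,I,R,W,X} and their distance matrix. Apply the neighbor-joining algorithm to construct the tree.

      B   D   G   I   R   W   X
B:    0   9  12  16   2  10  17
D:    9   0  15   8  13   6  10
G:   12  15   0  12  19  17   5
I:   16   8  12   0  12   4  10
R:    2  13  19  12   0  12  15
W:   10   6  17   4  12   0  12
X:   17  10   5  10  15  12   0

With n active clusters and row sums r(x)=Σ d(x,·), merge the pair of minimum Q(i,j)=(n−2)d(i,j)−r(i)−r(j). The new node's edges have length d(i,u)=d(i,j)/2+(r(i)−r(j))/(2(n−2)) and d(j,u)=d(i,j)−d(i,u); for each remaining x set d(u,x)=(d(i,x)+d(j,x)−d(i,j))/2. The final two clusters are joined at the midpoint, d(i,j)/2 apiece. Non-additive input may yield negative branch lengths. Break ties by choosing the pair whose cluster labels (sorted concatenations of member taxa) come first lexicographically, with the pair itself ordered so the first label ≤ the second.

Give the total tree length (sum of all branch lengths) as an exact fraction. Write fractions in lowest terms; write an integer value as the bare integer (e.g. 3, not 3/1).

465/16

1. join B+R (d=2, Q=-129) ⇒ BR; edges |B|=3/10, |R|=17/10
  updated: d(BR,D)=10, d(BR,G)=29/2, d(BR,I)=13, d(BR,W)=10, d(BR,X)=15
2. join G+X (d=5, Q=-191/2) ⇒ GX; edges |G|=63/16, |X|=17/16
  updated: d(BR,GX)=49/4, d(D,GX)=10, d(GX,I)=17/2, d(GX,W)=12
3. join I+W (d=4, Q=-107/2) ⇒ IW; edges |I|=9/4, |W|=7/4
  updated: d(BR,IW)=19/2, d(D,IW)=5, d(GX,IW)=33/4
4. join BR+GX (d=49/4, Q=-151/4) ⇒ BGRX; edges |BR|=103/16, |GX|=93/16
  updated: d(BGRX,D)=31/8, d(BGRX,IW)=11/4
5. join BGRX+D (d=31/8, Q=-93/8) ⇒ BDGRX; edges |BGRX|=13/16, |D|=49/16
  updated: d(BDGRX,IW)=31/16
6. join BDGRX+IW (d=31/16) ⇒ BDGIRWX; edges |BDGRX|=31/32, |IW|=31/32
final tree: ((((B:3/10,R:17/10):103/16,(G:63/16,X:17/16):93/16):13/16,D:49/16):31/32,(I:9/4,W:7/4):31/32)
total length: 465/16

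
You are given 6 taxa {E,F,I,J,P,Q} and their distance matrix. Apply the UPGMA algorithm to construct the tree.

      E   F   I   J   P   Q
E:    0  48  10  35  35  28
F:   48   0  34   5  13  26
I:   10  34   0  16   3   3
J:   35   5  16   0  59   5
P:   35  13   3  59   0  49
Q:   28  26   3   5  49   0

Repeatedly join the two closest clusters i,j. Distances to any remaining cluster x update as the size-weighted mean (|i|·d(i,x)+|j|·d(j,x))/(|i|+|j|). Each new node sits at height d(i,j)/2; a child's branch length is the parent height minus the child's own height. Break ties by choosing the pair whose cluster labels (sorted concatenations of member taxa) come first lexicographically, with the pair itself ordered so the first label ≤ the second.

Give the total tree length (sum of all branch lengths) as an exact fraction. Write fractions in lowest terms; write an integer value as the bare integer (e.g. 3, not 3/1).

164/3

iteration 1: select I,P (d=3); attach at lengths (3/2, 3/2); label the merged cluster IP
  updated: d(E,IP)=45/2, d(F,IP)=47/2, d(IP,J)=75/2, d(IP,Q)=26
iteration 2: select F,J (d=5); attach at lengths (5/2, 5/2); label the merged cluster FJ
  updated: d(E,FJ)=83/2, d(FJ,IP)=61/2, d(FJ,Q)=31/2
iteration 3: select FJ,Q (d=31/2); attach at lengths (21/4, 31/4); label the merged cluster FJQ
  updated: d(E,FJQ)=37, d(FJQ,IP)=29
iteration 4: select E,IP (d=45/2); attach at lengths (45/4, 39/4); label the merged cluster EIP
  updated: d(EIP,FJQ)=95/3
iteration 5: select EIP,FJQ (d=95/3); attach at lengths (55/12, 97/12); label the merged cluster EFIJPQ
final tree: ((E:45/4,(I:3/2,P:3/2):39/4):55/12,((F:5/2,J:5/2):21/4,Q:31/4):97/12)
total length: 164/3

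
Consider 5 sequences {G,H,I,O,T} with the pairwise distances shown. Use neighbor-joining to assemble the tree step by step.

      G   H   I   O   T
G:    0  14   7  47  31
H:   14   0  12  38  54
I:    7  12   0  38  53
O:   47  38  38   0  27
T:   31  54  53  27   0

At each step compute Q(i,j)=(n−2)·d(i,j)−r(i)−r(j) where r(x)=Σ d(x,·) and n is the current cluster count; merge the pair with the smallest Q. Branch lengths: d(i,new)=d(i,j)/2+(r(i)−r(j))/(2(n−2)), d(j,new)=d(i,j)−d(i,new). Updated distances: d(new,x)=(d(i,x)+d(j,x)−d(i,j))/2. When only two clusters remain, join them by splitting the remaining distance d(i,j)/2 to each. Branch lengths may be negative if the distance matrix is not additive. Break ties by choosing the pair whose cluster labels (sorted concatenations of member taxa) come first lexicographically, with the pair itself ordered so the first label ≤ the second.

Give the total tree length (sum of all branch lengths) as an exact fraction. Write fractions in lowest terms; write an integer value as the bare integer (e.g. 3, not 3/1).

537/8

iteration 1: select O,T (d=27, Q=-234); attach at lengths (11, 16); label the merged cluster OT
  updated: d(G,OT)=51/2, d(H,OT)=65/2, d(I,OT)=32
iteration 2: select G,OT (d=51/2, Q=-171/2); attach at lengths (15/8, 189/8); label the merged cluster GOT
  updated: d(GOT,H)=21/2, d(GOT,I)=27/4
iteration 3: select GOT,H (d=21/2, Q=-117/4); attach at lengths (21/8, 63/8); label the merged cluster GHOT
  updated: d(GHOT,I)=33/8
iteration 4: select GHOT,I (d=33/8); attach at lengths (33/16, 33/16); label the merged cluster GHIOT
final tree: (((G:15/8,(O:11,T:16):189/8):21/8,H:63/8):33/16,I:33/16)
total length: 537/8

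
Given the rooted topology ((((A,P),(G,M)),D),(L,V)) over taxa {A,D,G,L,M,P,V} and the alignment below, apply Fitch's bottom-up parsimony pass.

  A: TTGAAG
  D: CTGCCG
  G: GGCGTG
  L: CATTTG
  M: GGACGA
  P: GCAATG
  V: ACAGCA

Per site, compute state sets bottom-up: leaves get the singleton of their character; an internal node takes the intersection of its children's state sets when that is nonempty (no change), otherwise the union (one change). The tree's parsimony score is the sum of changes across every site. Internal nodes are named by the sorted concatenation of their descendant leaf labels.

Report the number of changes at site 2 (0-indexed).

4

[col 0] AP: children A:{T}, P:{G} ∪→ {G,T}; cost 1
[col 0] GM: children G:{G}, M:{G} ∩→ {G}; cost 0
[col 0] AGMP: children AP:{G,T}, GM:{G} ∩→ {G}; cost 0
[col 0] ADGMP: children AGMP:{G}, D:{C} ∪→ {C,G}; cost 1
[col 0] LV: children L:{C}, V:{A} ∪→ {A,C}; cost 1
[col 0] ADGLMPV: children ADGMP:{C,G}, LV:{A,C} ∩→ {C}; cost 0
[col 1] AP: children A:{T}, P:{C} ∪→ {C,T}; cost 1
[col 1] GM: children G:{G}, M:{G} ∩→ {G}; cost 0
[col 1] AGMP: children AP:{C,T}, GM:{G} ∪→ {C,G,T}; cost 1
[col 1] ADGMP: children AGMP:{C,G,T}, D:{T} ∩→ {T}; cost 0
[col 1] LV: children L:{A}, V:{C} ∪→ {A,C}; cost 1
[col 1] ADGLMPV: children ADGMP:{T}, LV:{A,C} ∪→ {A,C,T}; cost 1
[col 2] AP: children A:{G}, P:{A} ∪→ {A,G}; cost 1
[col 2] GM: children G:{C}, M:{A} ∪→ {A,C}; cost 1
[col 2] AGMP: children AP:{A,G}, GM:{A,C} ∩→ {A}; cost 0
[col 2] ADGMP: children AGMP:{A}, D:{G} ∪→ {A,G}; cost 1
[col 2] LV: children L:{T}, V:{A} ∪→ {A,T}; cost 1
[col 2] ADGLMPV: children ADGMP:{A,G}, LV:{A,T} ∩→ {A}; cost 0
[col 3] AP: children A:{A}, P:{A} ∩→ {A}; cost 0
[col 3] GM: children G:{G}, M:{C} ∪→ {C,G}; cost 1
[col 3] AGMP: children AP:{A}, GM:{C,G} ∪→ {A,C,G}; cost 1
[col 3] ADGMP: children AGMP:{A,C,G}, D:{C} ∩→ {C}; cost 0
[col 3] LV: children L:{T}, V:{G} ∪→ {G,T}; cost 1
[col 3] ADGLMPV: children ADGMP:{C}, LV:{G,T} ∪→ {C,G,T}; cost 1
[col 4] AP: children A:{A}, P:{T} ∪→ {A,T}; cost 1
[col 4] GM: children G:{T}, M:{G} ∪→ {G,T}; cost 1
[col 4] AGMP: children AP:{A,T}, GM:{G,T} ∩→ {T}; cost 0
[col 4] ADGMP: children AGMP:{T}, D:{C} ∪→ {C,T}; cost 1
[col 4] LV: children L:{T}, V:{C} ∪→ {C,T}; cost 1
[col 4] ADGLMPV: children ADGMP:{C,T}, LV:{C,T} ∩→ {C,T}; cost 0
[col 5] AP: children A:{G}, P:{G} ∩→ {G}; cost 0
[col 5] GM: children G:{G}, M:{A} ∪→ {A,G}; cost 1
[col 5] AGMP: children AP:{G}, GM:{A,G} ∩→ {G}; cost 0
[col 5] ADGMP: children AGMP:{G}, D:{G} ∩→ {G}; cost 0
[col 5] LV: children L:{G}, V:{A} ∪→ {A,G}; cost 1
[col 5] ADGLMPV: children ADGMP:{G}, LV:{A,G} ∩→ {G}; cost 0
per-site changes: [3, 4, 4, 4, 4, 2]; total = 21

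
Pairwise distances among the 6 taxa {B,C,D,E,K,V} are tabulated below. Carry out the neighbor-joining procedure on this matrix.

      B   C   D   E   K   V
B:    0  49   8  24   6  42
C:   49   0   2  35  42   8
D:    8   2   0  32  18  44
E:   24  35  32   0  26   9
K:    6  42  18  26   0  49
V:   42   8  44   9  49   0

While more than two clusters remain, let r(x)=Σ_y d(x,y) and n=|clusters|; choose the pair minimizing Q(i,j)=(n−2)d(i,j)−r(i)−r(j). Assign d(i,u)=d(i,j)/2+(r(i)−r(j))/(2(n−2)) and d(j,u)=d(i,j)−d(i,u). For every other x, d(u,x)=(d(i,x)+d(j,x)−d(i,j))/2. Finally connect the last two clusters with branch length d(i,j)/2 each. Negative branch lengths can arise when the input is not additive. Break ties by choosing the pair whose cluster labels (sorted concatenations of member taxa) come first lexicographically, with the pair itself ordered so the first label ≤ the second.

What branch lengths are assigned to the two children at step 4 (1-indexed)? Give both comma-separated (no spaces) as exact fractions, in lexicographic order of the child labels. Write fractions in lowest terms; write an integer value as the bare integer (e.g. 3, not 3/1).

59/8,111/8

step 1: merge (C,V) at d=8, Q=-256; branch lengths C→2, V→6; new cluster CV
  updated: d(B,CV)=83/2, d(CV,D)=19, d(CV,E)=18, d(CV,K)=83/2
step 2: merge (CV,E) at d=18, Q=-166; branch lengths CV→37/3, E→17/3; new cluster CEV
  updated: d(B,CEV)=95/4, d(CEV,D)=33/2, d(CEV,K)=99/4
step 3: merge (B,K) at d=6, Q=-149/2; branch lengths B→1/4, K→23/4; new cluster BK
  updated: d(BK,CEV)=85/4, d(BK,D)=10
step 4: merge (BK,CEV) at d=85/4, Q=-191/4; branch lengths BK→59/8, CEV→111/8; new cluster BCEKV
  updated: d(BCEKV,D)=21/8
step 5: merge (BCEKV,D) at d=21/8; branch lengths BCEKV→21/16, D→21/16; new cluster BCDEKV
final tree: (((B:1/4,K:23/4):59/8,((C:2,V:6):37/3,E:17/3):111/8):21/16,D:21/16)
total length: 447/8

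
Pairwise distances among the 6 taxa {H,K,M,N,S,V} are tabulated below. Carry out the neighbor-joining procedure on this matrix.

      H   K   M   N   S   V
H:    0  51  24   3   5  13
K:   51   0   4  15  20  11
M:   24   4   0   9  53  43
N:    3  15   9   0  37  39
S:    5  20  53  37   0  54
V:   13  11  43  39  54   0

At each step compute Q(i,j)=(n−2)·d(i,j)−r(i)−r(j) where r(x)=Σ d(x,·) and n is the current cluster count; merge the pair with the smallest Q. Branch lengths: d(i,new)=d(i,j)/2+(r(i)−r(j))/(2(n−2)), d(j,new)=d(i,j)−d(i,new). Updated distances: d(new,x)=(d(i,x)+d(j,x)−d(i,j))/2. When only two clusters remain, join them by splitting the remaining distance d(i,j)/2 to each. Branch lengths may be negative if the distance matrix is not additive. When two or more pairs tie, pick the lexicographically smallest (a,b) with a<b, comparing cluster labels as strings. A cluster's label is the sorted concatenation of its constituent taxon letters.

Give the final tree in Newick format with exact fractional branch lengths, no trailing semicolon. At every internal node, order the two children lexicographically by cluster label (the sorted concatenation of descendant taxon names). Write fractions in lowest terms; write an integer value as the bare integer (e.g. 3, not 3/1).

((((H:-53/8,S:93/8):67/4,(K:-14/3,V:47/3):39/4):11/2,M:33/4):3/8,N:3/8)

step 1: merge (H,S) at d=5, Q=-245; branch lengths H→-53/8, S→93/8; new cluster HS
  updated: d(HS,K)=33, d(HS,M)=36, d(HS,N)=35/2, d(HS,V)=31
step 2: merge (K,V) at d=11, Q=-154; branch lengths K→-14/3, V→47/3; new cluster KV
  updated: d(HS,KV)=53/2, d(KV,M)=18, d(KV,N)=43/2
step 3: merge (HS,KV) at d=53/2, Q=-93; branch lengths HS→67/4, KV→39/4; new cluster HKSV
  updated: d(HKSV,M)=55/4, d(HKSV,N)=25/4
step 4: merge (HKSV,M) at d=55/4, Q=-29; branch lengths HKSV→11/2, M→33/4; new cluster HKMSV
  updated: d(HKMSV,N)=3/4
step 5: merge (HKMSV,N) at d=3/4; branch lengths HKMSV→3/8, N→3/8; new cluster HKMNSV
final tree: ((((H:-53/8,S:93/8):67/4,(K:-14/3,V:47/3):39/4):11/2,M:33/4):3/8,N:3/8)
total length: 57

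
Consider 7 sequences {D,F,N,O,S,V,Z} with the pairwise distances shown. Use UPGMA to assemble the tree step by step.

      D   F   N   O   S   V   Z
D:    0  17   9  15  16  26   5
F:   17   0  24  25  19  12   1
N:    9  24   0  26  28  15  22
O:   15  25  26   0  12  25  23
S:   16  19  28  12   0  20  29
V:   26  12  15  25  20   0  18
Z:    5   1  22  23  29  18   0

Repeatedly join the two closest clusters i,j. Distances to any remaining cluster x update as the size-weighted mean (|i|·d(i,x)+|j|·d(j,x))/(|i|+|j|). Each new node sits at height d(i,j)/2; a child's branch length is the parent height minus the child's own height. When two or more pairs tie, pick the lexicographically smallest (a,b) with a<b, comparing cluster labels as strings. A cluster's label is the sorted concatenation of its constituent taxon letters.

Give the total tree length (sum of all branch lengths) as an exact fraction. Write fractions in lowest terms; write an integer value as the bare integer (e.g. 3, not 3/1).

step 1: merge (F,Z) at d=1; branch lengths F→1/2, Z→1/2; new cluster FZ
  updated: d(D,FZ)=11, d(FZ,N)=23, d(FZ,O)=24, d(FZ,S)=24, d(FZ,V)=15
step 2: merge (D,N) at d=9; branch lengths D→9/2, N→9/2; new cluster DN
  updated: d(DN,FZ)=17, d(DN,O)=41/2, d(DN,S)=22, d(DN,V)=41/2
step 3: merge (O,S) at d=12; branch lengths O→6, S→6; new cluster OS
  updated: d(DN,OS)=85/4, d(FZ,OS)=24, d(OS,V)=45/2
step 4: merge (FZ,V) at d=15; branch lengths FZ→7, V→15/2; new cluster FVZ
  updated: d(DN,FVZ)=109/6, d(FVZ,OS)=47/2
step 5: merge (DN,FVZ) at d=109/6; branch lengths DN→55/12, FVZ→19/12; new cluster DFNVZ
  updated: d(DFNVZ,OS)=113/5
step 6: merge (DFNVZ,OS) at d=113/5; branch lengths DFNVZ→133/60, OS→53/10; new cluster DFNOSVZ
final tree: (((D:9/2,N:9/2):55/12,((F:1/2,Z:1/2):7,V:15/2):19/12):133/60,(O:6,S:6):53/10)
total length: 3011/60

3011/60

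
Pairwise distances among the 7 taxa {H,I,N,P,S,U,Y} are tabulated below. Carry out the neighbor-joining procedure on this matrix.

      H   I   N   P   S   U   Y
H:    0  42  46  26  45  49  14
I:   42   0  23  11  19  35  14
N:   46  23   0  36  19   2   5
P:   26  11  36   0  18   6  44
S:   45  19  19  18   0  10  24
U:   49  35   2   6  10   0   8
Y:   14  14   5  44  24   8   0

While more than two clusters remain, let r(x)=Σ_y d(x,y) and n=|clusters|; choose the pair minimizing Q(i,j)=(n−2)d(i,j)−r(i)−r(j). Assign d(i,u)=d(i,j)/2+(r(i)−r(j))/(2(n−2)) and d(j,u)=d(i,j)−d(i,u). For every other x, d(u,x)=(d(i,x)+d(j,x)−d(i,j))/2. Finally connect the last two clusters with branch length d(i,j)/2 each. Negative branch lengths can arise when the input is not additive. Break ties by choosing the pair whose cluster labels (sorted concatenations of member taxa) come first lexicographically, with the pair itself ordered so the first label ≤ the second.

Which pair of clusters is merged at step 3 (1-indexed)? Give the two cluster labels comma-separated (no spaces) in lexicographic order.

I,P

iteration 1: select H,Y (d=14, Q=-261); attach at lengths (183/10, -43/10); label the merged cluster HY
  updated: d(HY,I)=21, d(HY,N)=37/2, d(HY,P)=28, d(HY,S)=55/2, d(HY,U)=43/2
iteration 2: select N,U (d=2, Q=-165); attach at lengths (4, -2); label the merged cluster NU
  updated: d(HY,NU)=19, d(I,NU)=28, d(NU,P)=20, d(NU,S)=27/2
iteration 3: select I,P (d=11, Q=-123); attach at lengths (35/6, 31/6); label the merged cluster IP
  updated: d(HY,IP)=19, d(IP,NU)=37/2, d(IP,S)=13
iteration 4: select HY,NU (d=19, Q=-157/2); attach at lengths (105/8, 47/8); label the merged cluster HNUY
  updated: d(HNUY,IP)=37/4, d(HNUY,S)=11
iteration 5: select HNUY,IP (d=37/4, Q=-133/4); attach at lengths (29/8, 45/8); label the merged cluster HINPUY
  updated: d(HINPUY,S)=59/8
iteration 6: select HINPUY,S (d=59/8); attach at lengths (59/16, 59/16); label the merged cluster HINPSUY
final tree: ((((H:183/10,Y:-43/10):105/8,(N:4,U:-2):47/8):29/8,(I:35/6,P:31/6):45/8):59/16,S:59/16)
total length: 501/8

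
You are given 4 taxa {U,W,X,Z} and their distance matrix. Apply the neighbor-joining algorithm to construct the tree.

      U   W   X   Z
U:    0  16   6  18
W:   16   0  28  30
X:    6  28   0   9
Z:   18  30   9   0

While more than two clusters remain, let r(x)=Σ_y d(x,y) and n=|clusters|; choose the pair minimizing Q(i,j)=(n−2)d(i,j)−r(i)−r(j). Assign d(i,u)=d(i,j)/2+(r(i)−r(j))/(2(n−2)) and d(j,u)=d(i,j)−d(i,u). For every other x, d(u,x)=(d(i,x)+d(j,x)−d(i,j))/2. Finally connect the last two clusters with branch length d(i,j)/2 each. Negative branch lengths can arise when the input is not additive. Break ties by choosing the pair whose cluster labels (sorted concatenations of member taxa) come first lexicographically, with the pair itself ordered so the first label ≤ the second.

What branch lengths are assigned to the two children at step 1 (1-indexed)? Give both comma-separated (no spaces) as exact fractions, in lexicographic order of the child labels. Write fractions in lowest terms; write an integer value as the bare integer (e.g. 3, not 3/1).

-1/2,33/2

step 1: merge (U,W) at d=16, Q=-82; branch lengths U→-1/2, W→33/2; new cluster UW
  updated: d(UW,X)=9, d(UW,Z)=16
step 2: merge (UW,X) at d=9, Q=-34; branch lengths UW→8, X→1; new cluster UWX
  updated: d(UWX,Z)=8
step 3: merge (UWX,Z) at d=8; branch lengths UWX→4, Z→4; new cluster UWXZ
final tree: (((U:-1/2,W:33/2):8,X:1):4,Z:4)
total length: 33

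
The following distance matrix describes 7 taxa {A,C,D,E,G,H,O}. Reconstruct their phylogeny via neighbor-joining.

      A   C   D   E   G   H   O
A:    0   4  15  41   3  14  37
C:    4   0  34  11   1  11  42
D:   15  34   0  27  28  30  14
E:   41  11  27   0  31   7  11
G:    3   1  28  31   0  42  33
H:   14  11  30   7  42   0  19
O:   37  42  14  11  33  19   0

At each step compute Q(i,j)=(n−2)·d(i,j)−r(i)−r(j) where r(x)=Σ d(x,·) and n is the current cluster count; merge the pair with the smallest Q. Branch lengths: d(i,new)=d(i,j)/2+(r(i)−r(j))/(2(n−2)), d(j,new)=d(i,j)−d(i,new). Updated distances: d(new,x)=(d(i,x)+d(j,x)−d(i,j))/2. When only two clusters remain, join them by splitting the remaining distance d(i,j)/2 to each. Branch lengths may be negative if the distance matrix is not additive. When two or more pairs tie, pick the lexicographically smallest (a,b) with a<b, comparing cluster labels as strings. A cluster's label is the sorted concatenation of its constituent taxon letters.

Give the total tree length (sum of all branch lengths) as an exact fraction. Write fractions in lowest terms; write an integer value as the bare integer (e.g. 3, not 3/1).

step 1: merge (A,G) at d=3, Q=-237; branch lengths A→-9/10, G→39/10; new cluster AG
  updated: d(AG,C)=1, d(AG,D)=20, d(AG,E)=69/2, d(AG,H)=53/2, d(AG,O)=67/2
step 2: merge (AG,C) at d=1, Q=-421/2; branch lengths AG→41/16, C→-25/16; new cluster ACG
  updated: d(ACG,D)=53/2, d(ACG,E)=89/4, d(ACG,H)=73/4, d(ACG,O)=149/4
step 3: merge (D,O) at d=14, Q=-547/4; branch lengths D→233/24, O→103/24; new cluster DO
  updated: d(ACG,DO)=199/8, d(DO,E)=12, d(DO,H)=35/2
step 4: merge (ACG,H) at d=73/4, Q=-573/8; branch lengths ACG→473/32, H→111/32; new cluster ACGH
  updated: d(ACGH,DO)=193/16, d(ACGH,E)=11/2
step 5: merge (ACGH,DO) at d=193/16, Q=-473/16; branch lengths ACGH→89/32, DO→297/32; new cluster ACDGHO
  updated: d(ACDGHO,E)=87/32
step 6: merge (ACDGHO,E) at d=87/32; branch lengths ACDGHO→87/64, E→87/64; new cluster ACDEGHO
final tree: (((((A:-9/10,G:39/10):41/16,C:-25/16):473/32,H:111/32):89/32,(D:233/24,O:103/24):297/32):87/64,E:87/64)
total length: 1633/32

1633/32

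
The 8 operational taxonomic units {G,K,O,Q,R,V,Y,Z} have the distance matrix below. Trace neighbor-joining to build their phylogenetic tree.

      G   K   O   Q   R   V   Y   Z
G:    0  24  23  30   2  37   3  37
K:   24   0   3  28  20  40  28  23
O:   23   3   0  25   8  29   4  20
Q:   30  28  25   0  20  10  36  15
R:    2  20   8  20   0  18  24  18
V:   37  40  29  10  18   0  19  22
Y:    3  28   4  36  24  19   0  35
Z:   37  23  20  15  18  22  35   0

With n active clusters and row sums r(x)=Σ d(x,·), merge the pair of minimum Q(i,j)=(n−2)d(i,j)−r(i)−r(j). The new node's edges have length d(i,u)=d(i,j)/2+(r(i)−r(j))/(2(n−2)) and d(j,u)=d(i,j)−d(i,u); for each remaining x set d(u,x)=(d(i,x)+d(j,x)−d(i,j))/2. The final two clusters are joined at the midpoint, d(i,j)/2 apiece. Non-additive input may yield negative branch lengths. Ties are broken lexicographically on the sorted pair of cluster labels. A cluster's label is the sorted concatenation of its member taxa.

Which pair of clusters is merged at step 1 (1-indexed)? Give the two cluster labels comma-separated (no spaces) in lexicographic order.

G,Y

1. join G+Y (d=3, Q=-287) ⇒ GY; edges |G|=25/12, |Y|=11/12
  updated: d(GY,K)=49/2, d(GY,O)=12, d(GY,Q)=63/2, d(GY,R)=23/2, d(GY,V)=53/2, d(GY,Z)=69/2
2. join Q+V (d=10, Q=-225) ⇒ QV; edges |Q|=17/5, |V|=33/5
  updated: d(GY,QV)=24, d(K,QV)=29, d(O,QV)=22, d(QV,R)=14, d(QV,Z)=27/2
3. join QV+Z (d=27/2, Q=-315/2) ⇒ QVZ; edges |QV|=95/16, |Z|=121/16
  updated: d(GY,QVZ)=45/2, d(K,QVZ)=77/4, d(O,QVZ)=57/4, d(QVZ,R)=37/4
4. join K+O (d=3, Q=-95) ⇒ KO; edges |K|=77/12, |O|=-41/12
  updated: d(GY,KO)=67/4, d(KO,QVZ)=61/4, d(KO,R)=25/2
5. join GY+KO (d=67/4, Q=-247/4) ⇒ GKOY; edges |GY|=159/16, |KO|=109/16
  updated: d(GKOY,QVZ)=21/2, d(GKOY,R)=29/8
6. join GKOY+QVZ (d=21/2, Q=-187/8) ⇒ GKOQVYZ; edges |GKOY|=39/16, |QVZ|=129/16
  updated: d(GKOQVYZ,R)=19/16
7. join GKOQVYZ+R (d=19/16) ⇒ GKOQRVYZ; edges |GKOQVYZ|=19/32, |R|=19/32
final tree: ((((G:25/12,Y:11/12):159/16,(K:77/12,O:-41/12):109/16):39/16,((Q:17/5,V:33/5):95/16,Z:121/16):129/16):19/32,R:19/32)
total length: 927/16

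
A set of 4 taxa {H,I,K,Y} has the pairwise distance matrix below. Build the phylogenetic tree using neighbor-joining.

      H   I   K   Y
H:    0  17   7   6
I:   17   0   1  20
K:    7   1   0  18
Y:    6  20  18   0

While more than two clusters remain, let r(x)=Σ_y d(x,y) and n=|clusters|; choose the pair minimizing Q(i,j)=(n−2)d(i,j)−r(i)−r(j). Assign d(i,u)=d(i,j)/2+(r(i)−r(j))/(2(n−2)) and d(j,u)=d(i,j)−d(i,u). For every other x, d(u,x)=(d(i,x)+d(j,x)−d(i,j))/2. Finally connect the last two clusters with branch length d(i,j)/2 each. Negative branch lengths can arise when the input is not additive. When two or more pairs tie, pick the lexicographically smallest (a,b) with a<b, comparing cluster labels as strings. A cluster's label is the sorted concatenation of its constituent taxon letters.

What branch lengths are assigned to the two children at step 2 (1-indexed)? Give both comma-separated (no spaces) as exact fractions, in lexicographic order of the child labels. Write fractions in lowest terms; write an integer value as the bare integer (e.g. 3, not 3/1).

step 1: merge (H,Y) at d=6, Q=-62; branch lengths H→-1/2, Y→13/2; new cluster HY
  updated: d(HY,I)=31/2, d(HY,K)=19/2
step 2: merge (HY,I) at d=31/2, Q=-26; branch lengths HY→12, I→7/2; new cluster HIY
  updated: d(HIY,K)=-5/2
step 3: merge (HIY,K) at d=-5/2; branch lengths HIY→-5/4, K→-5/4; new cluster HIKY
final tree: (((H:-1/2,Y:13/2):12,I:7/2):-5/4,K:-5/4)
total length: 19

12,7/2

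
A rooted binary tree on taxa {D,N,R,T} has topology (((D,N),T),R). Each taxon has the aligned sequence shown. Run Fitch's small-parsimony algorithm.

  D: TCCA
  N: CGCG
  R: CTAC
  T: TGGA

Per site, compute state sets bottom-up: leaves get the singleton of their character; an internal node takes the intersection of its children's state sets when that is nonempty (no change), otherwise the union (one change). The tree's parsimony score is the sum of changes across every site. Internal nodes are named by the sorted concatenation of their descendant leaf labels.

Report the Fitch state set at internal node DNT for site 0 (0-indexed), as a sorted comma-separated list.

T

site 0, node DN: D={T} ∪ N={C} → {C,T} (+1)
site 0, node DNT: DN={C,T} ∩ T={T} → {T} (+0)
site 0, node DNRT: DNT={T} ∪ R={C} → {C,T} (+1)
site 1, node DN: D={C} ∪ N={G} → {C,G} (+1)
site 1, node DNT: DN={C,G} ∩ T={G} → {G} (+0)
site 1, node DNRT: DNT={G} ∪ R={T} → {G,T} (+1)
site 2, node DN: D={C} ∩ N={C} → {C} (+0)
site 2, node DNT: DN={C} ∪ T={G} → {C,G} (+1)
site 2, node DNRT: DNT={C,G} ∪ R={A} → {A,C,G} (+1)
site 3, node DN: D={A} ∪ N={G} → {A,G} (+1)
site 3, node DNT: DN={A,G} ∩ T={A} → {A} (+0)
site 3, node DNRT: DNT={A} ∪ R={C} → {A,C} (+1)
per-site changes: [2, 2, 2, 2]; total = 8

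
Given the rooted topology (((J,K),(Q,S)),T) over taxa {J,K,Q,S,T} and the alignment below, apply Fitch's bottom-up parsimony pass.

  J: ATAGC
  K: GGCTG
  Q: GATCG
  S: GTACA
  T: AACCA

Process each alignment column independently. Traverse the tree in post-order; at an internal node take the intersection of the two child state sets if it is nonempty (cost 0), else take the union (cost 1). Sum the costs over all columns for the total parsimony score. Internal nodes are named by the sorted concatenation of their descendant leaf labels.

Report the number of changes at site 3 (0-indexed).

JK@0: {A} ∪ {G} = {A,G} (union, +1)
QS@0: {G} ∩ {G} = {G} (intersection, +0)
JKQS@0: {A,G} ∩ {G} = {G} (intersection, +0)
JKQST@0: {G} ∪ {A} = {A,G} (union, +1)
JK@1: {T} ∪ {G} = {G,T} (union, +1)
QS@1: {A} ∪ {T} = {A,T} (union, +1)
JKQS@1: {G,T} ∩ {A,T} = {T} (intersection, +0)
JKQST@1: {T} ∪ {A} = {A,T} (union, +1)
JK@2: {A} ∪ {C} = {A,C} (union, +1)
QS@2: {T} ∪ {A} = {A,T} (union, +1)
JKQS@2: {A,C} ∩ {A,T} = {A} (intersection, +0)
JKQST@2: {A} ∪ {C} = {A,C} (union, +1)
JK@3: {G} ∪ {T} = {G,T} (union, +1)
QS@3: {C} ∩ {C} = {C} (intersection, +0)
JKQS@3: {G,T} ∪ {C} = {C,G,T} (union, +1)
JKQST@3: {C,G,T} ∩ {C} = {C} (intersection, +0)
JK@4: {C} ∪ {G} = {C,G} (union, +1)
QS@4: {G} ∪ {A} = {A,G} (union, +1)
JKQS@4: {C,G} ∩ {A,G} = {G} (intersection, +0)
JKQST@4: {G} ∪ {A} = {A,G} (union, +1)
per-site changes: [2, 3, 3, 2, 3]; total = 13

2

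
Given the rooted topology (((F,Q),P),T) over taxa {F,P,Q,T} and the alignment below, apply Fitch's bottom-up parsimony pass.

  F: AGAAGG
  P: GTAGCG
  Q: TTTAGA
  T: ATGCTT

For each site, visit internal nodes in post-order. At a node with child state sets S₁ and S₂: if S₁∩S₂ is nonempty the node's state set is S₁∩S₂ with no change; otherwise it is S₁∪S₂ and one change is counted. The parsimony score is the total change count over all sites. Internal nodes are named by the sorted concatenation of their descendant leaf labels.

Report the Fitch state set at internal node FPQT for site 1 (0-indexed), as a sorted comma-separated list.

[col 0] FQ: children F:{A}, Q:{T} ∪→ {A,T}; cost 1
[col 0] FPQ: children FQ:{A,T}, P:{G} ∪→ {A,G,T}; cost 1
[col 0] FPQT: children FPQ:{A,G,T}, T:{A} ∩→ {A}; cost 0
[col 1] FQ: children F:{G}, Q:{T} ∪→ {G,T}; cost 1
[col 1] FPQ: children FQ:{G,T}, P:{T} ∩→ {T}; cost 0
[col 1] FPQT: children FPQ:{T}, T:{T} ∩→ {T}; cost 0
[col 2] FQ: children F:{A}, Q:{T} ∪→ {A,T}; cost 1
[col 2] FPQ: children FQ:{A,T}, P:{A} ∩→ {A}; cost 0
[col 2] FPQT: children FPQ:{A}, T:{G} ∪→ {A,G}; cost 1
[col 3] FQ: children F:{A}, Q:{A} ∩→ {A}; cost 0
[col 3] FPQ: children FQ:{A}, P:{G} ∪→ {A,G}; cost 1
[col 3] FPQT: children FPQ:{A,G}, T:{C} ∪→ {A,C,G}; cost 1
[col 4] FQ: children F:{G}, Q:{G} ∩→ {G}; cost 0
[col 4] FPQ: children FQ:{G}, P:{C} ∪→ {C,G}; cost 1
[col 4] FPQT: children FPQ:{C,G}, T:{T} ∪→ {C,G,T}; cost 1
[col 5] FQ: children F:{G}, Q:{A} ∪→ {A,G}; cost 1
[col 5] FPQ: children FQ:{A,G}, P:{G} ∩→ {G}; cost 0
[col 5] FPQT: children FPQ:{G}, T:{T} ∪→ {G,T}; cost 1
per-site changes: [2, 1, 2, 2, 2, 2]; total = 11

T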